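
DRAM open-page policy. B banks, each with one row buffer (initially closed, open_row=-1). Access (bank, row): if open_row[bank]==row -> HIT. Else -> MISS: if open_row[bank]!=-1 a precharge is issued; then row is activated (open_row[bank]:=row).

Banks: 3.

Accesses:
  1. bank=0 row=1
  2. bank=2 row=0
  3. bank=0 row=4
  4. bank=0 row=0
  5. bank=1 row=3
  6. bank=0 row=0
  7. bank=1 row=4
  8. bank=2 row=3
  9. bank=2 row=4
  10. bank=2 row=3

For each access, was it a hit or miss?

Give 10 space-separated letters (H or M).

Answer: M M M M M H M M M M

Derivation:
Acc 1: bank0 row1 -> MISS (open row1); precharges=0
Acc 2: bank2 row0 -> MISS (open row0); precharges=0
Acc 3: bank0 row4 -> MISS (open row4); precharges=1
Acc 4: bank0 row0 -> MISS (open row0); precharges=2
Acc 5: bank1 row3 -> MISS (open row3); precharges=2
Acc 6: bank0 row0 -> HIT
Acc 7: bank1 row4 -> MISS (open row4); precharges=3
Acc 8: bank2 row3 -> MISS (open row3); precharges=4
Acc 9: bank2 row4 -> MISS (open row4); precharges=5
Acc 10: bank2 row3 -> MISS (open row3); precharges=6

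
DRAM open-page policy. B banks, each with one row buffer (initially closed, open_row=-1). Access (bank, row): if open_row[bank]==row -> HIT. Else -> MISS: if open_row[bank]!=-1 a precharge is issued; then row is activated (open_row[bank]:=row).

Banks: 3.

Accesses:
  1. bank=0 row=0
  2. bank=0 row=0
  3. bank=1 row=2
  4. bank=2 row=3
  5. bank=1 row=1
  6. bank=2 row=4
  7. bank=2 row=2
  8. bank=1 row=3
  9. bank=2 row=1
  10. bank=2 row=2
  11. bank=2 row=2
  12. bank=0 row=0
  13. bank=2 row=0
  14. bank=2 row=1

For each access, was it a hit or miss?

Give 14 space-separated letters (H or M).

Answer: M H M M M M M M M M H H M M

Derivation:
Acc 1: bank0 row0 -> MISS (open row0); precharges=0
Acc 2: bank0 row0 -> HIT
Acc 3: bank1 row2 -> MISS (open row2); precharges=0
Acc 4: bank2 row3 -> MISS (open row3); precharges=0
Acc 5: bank1 row1 -> MISS (open row1); precharges=1
Acc 6: bank2 row4 -> MISS (open row4); precharges=2
Acc 7: bank2 row2 -> MISS (open row2); precharges=3
Acc 8: bank1 row3 -> MISS (open row3); precharges=4
Acc 9: bank2 row1 -> MISS (open row1); precharges=5
Acc 10: bank2 row2 -> MISS (open row2); precharges=6
Acc 11: bank2 row2 -> HIT
Acc 12: bank0 row0 -> HIT
Acc 13: bank2 row0 -> MISS (open row0); precharges=7
Acc 14: bank2 row1 -> MISS (open row1); precharges=8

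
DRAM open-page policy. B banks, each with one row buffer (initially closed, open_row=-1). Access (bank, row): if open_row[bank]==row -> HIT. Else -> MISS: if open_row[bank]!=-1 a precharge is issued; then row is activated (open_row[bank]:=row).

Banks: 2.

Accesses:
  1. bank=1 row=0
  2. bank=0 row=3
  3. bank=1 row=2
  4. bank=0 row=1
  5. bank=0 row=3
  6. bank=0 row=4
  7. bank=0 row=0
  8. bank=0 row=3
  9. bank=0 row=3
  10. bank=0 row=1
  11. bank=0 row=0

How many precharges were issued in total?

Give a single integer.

Acc 1: bank1 row0 -> MISS (open row0); precharges=0
Acc 2: bank0 row3 -> MISS (open row3); precharges=0
Acc 3: bank1 row2 -> MISS (open row2); precharges=1
Acc 4: bank0 row1 -> MISS (open row1); precharges=2
Acc 5: bank0 row3 -> MISS (open row3); precharges=3
Acc 6: bank0 row4 -> MISS (open row4); precharges=4
Acc 7: bank0 row0 -> MISS (open row0); precharges=5
Acc 8: bank0 row3 -> MISS (open row3); precharges=6
Acc 9: bank0 row3 -> HIT
Acc 10: bank0 row1 -> MISS (open row1); precharges=7
Acc 11: bank0 row0 -> MISS (open row0); precharges=8

Answer: 8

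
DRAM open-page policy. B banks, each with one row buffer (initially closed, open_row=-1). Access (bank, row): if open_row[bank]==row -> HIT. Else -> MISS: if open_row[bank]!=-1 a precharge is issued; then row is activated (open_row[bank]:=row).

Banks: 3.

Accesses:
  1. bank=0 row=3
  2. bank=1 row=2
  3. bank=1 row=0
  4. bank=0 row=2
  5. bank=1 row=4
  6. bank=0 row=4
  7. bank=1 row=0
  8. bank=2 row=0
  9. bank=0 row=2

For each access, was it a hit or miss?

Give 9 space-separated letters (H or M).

Acc 1: bank0 row3 -> MISS (open row3); precharges=0
Acc 2: bank1 row2 -> MISS (open row2); precharges=0
Acc 3: bank1 row0 -> MISS (open row0); precharges=1
Acc 4: bank0 row2 -> MISS (open row2); precharges=2
Acc 5: bank1 row4 -> MISS (open row4); precharges=3
Acc 6: bank0 row4 -> MISS (open row4); precharges=4
Acc 7: bank1 row0 -> MISS (open row0); precharges=5
Acc 8: bank2 row0 -> MISS (open row0); precharges=5
Acc 9: bank0 row2 -> MISS (open row2); precharges=6

Answer: M M M M M M M M M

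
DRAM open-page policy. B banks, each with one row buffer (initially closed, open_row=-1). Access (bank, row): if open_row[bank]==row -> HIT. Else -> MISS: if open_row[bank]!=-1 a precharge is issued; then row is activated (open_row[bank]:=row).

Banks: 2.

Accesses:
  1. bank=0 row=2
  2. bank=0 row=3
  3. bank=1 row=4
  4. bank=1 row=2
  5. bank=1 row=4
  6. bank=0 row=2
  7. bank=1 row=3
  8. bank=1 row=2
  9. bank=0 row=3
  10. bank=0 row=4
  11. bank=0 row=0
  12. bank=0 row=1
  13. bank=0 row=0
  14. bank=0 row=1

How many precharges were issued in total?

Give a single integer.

Acc 1: bank0 row2 -> MISS (open row2); precharges=0
Acc 2: bank0 row3 -> MISS (open row3); precharges=1
Acc 3: bank1 row4 -> MISS (open row4); precharges=1
Acc 4: bank1 row2 -> MISS (open row2); precharges=2
Acc 5: bank1 row4 -> MISS (open row4); precharges=3
Acc 6: bank0 row2 -> MISS (open row2); precharges=4
Acc 7: bank1 row3 -> MISS (open row3); precharges=5
Acc 8: bank1 row2 -> MISS (open row2); precharges=6
Acc 9: bank0 row3 -> MISS (open row3); precharges=7
Acc 10: bank0 row4 -> MISS (open row4); precharges=8
Acc 11: bank0 row0 -> MISS (open row0); precharges=9
Acc 12: bank0 row1 -> MISS (open row1); precharges=10
Acc 13: bank0 row0 -> MISS (open row0); precharges=11
Acc 14: bank0 row1 -> MISS (open row1); precharges=12

Answer: 12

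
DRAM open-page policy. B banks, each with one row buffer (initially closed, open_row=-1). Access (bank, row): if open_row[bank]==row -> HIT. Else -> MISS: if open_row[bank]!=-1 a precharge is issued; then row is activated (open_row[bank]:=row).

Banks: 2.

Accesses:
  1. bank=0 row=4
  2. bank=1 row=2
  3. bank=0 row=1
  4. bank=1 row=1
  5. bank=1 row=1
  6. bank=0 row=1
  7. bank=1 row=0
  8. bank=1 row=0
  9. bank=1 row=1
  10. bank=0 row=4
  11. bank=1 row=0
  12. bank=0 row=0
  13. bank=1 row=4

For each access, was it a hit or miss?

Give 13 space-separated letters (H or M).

Answer: M M M M H H M H M M M M M

Derivation:
Acc 1: bank0 row4 -> MISS (open row4); precharges=0
Acc 2: bank1 row2 -> MISS (open row2); precharges=0
Acc 3: bank0 row1 -> MISS (open row1); precharges=1
Acc 4: bank1 row1 -> MISS (open row1); precharges=2
Acc 5: bank1 row1 -> HIT
Acc 6: bank0 row1 -> HIT
Acc 7: bank1 row0 -> MISS (open row0); precharges=3
Acc 8: bank1 row0 -> HIT
Acc 9: bank1 row1 -> MISS (open row1); precharges=4
Acc 10: bank0 row4 -> MISS (open row4); precharges=5
Acc 11: bank1 row0 -> MISS (open row0); precharges=6
Acc 12: bank0 row0 -> MISS (open row0); precharges=7
Acc 13: bank1 row4 -> MISS (open row4); precharges=8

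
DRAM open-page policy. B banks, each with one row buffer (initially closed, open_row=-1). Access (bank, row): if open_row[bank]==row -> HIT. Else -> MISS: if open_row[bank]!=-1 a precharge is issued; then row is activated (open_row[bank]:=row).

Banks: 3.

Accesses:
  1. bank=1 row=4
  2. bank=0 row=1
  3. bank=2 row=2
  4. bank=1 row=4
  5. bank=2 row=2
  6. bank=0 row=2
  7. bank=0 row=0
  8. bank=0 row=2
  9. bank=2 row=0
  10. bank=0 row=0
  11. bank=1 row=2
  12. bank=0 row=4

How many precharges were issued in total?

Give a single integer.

Acc 1: bank1 row4 -> MISS (open row4); precharges=0
Acc 2: bank0 row1 -> MISS (open row1); precharges=0
Acc 3: bank2 row2 -> MISS (open row2); precharges=0
Acc 4: bank1 row4 -> HIT
Acc 5: bank2 row2 -> HIT
Acc 6: bank0 row2 -> MISS (open row2); precharges=1
Acc 7: bank0 row0 -> MISS (open row0); precharges=2
Acc 8: bank0 row2 -> MISS (open row2); precharges=3
Acc 9: bank2 row0 -> MISS (open row0); precharges=4
Acc 10: bank0 row0 -> MISS (open row0); precharges=5
Acc 11: bank1 row2 -> MISS (open row2); precharges=6
Acc 12: bank0 row4 -> MISS (open row4); precharges=7

Answer: 7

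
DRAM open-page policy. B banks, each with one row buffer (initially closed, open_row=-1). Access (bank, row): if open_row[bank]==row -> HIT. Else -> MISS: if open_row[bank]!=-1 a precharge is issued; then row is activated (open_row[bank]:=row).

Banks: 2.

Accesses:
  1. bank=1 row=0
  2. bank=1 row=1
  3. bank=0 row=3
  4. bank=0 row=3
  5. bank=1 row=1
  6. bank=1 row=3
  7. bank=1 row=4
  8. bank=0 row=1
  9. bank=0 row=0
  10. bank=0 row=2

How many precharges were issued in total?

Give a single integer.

Answer: 6

Derivation:
Acc 1: bank1 row0 -> MISS (open row0); precharges=0
Acc 2: bank1 row1 -> MISS (open row1); precharges=1
Acc 3: bank0 row3 -> MISS (open row3); precharges=1
Acc 4: bank0 row3 -> HIT
Acc 5: bank1 row1 -> HIT
Acc 6: bank1 row3 -> MISS (open row3); precharges=2
Acc 7: bank1 row4 -> MISS (open row4); precharges=3
Acc 8: bank0 row1 -> MISS (open row1); precharges=4
Acc 9: bank0 row0 -> MISS (open row0); precharges=5
Acc 10: bank0 row2 -> MISS (open row2); precharges=6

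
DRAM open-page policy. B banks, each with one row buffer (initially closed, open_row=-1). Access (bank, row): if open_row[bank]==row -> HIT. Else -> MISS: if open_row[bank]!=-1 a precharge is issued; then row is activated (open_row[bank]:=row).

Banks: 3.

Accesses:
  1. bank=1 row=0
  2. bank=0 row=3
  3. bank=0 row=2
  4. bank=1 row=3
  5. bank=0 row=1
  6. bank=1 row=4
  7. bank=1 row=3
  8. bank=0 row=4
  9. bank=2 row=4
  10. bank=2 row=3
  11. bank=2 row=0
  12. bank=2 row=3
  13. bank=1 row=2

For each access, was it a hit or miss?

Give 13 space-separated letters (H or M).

Answer: M M M M M M M M M M M M M

Derivation:
Acc 1: bank1 row0 -> MISS (open row0); precharges=0
Acc 2: bank0 row3 -> MISS (open row3); precharges=0
Acc 3: bank0 row2 -> MISS (open row2); precharges=1
Acc 4: bank1 row3 -> MISS (open row3); precharges=2
Acc 5: bank0 row1 -> MISS (open row1); precharges=3
Acc 6: bank1 row4 -> MISS (open row4); precharges=4
Acc 7: bank1 row3 -> MISS (open row3); precharges=5
Acc 8: bank0 row4 -> MISS (open row4); precharges=6
Acc 9: bank2 row4 -> MISS (open row4); precharges=6
Acc 10: bank2 row3 -> MISS (open row3); precharges=7
Acc 11: bank2 row0 -> MISS (open row0); precharges=8
Acc 12: bank2 row3 -> MISS (open row3); precharges=9
Acc 13: bank1 row2 -> MISS (open row2); precharges=10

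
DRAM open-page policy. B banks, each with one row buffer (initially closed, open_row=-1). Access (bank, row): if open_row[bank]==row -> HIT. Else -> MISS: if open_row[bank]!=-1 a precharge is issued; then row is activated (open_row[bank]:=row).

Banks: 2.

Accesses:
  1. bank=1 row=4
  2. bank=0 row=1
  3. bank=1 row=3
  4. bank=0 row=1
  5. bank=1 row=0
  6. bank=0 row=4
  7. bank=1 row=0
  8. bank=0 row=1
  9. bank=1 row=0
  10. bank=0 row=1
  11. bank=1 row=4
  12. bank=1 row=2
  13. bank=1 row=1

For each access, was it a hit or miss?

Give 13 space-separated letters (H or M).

Answer: M M M H M M H M H H M M M

Derivation:
Acc 1: bank1 row4 -> MISS (open row4); precharges=0
Acc 2: bank0 row1 -> MISS (open row1); precharges=0
Acc 3: bank1 row3 -> MISS (open row3); precharges=1
Acc 4: bank0 row1 -> HIT
Acc 5: bank1 row0 -> MISS (open row0); precharges=2
Acc 6: bank0 row4 -> MISS (open row4); precharges=3
Acc 7: bank1 row0 -> HIT
Acc 8: bank0 row1 -> MISS (open row1); precharges=4
Acc 9: bank1 row0 -> HIT
Acc 10: bank0 row1 -> HIT
Acc 11: bank1 row4 -> MISS (open row4); precharges=5
Acc 12: bank1 row2 -> MISS (open row2); precharges=6
Acc 13: bank1 row1 -> MISS (open row1); precharges=7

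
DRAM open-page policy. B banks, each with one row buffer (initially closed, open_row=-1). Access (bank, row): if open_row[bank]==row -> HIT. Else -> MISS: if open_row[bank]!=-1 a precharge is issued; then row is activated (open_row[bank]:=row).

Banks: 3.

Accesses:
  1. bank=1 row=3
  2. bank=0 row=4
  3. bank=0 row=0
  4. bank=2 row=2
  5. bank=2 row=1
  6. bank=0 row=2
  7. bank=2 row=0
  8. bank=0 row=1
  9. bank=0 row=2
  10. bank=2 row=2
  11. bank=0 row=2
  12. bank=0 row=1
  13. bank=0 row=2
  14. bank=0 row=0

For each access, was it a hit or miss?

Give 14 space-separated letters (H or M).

Answer: M M M M M M M M M M H M M M

Derivation:
Acc 1: bank1 row3 -> MISS (open row3); precharges=0
Acc 2: bank0 row4 -> MISS (open row4); precharges=0
Acc 3: bank0 row0 -> MISS (open row0); precharges=1
Acc 4: bank2 row2 -> MISS (open row2); precharges=1
Acc 5: bank2 row1 -> MISS (open row1); precharges=2
Acc 6: bank0 row2 -> MISS (open row2); precharges=3
Acc 7: bank2 row0 -> MISS (open row0); precharges=4
Acc 8: bank0 row1 -> MISS (open row1); precharges=5
Acc 9: bank0 row2 -> MISS (open row2); precharges=6
Acc 10: bank2 row2 -> MISS (open row2); precharges=7
Acc 11: bank0 row2 -> HIT
Acc 12: bank0 row1 -> MISS (open row1); precharges=8
Acc 13: bank0 row2 -> MISS (open row2); precharges=9
Acc 14: bank0 row0 -> MISS (open row0); precharges=10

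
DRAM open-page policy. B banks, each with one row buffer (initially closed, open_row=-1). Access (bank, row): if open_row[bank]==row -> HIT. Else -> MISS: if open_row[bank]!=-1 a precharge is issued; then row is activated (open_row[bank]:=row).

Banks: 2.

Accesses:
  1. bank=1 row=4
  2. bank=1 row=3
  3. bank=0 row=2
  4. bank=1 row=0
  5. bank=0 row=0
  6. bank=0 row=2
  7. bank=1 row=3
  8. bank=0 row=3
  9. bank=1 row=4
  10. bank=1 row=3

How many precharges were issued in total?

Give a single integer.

Answer: 8

Derivation:
Acc 1: bank1 row4 -> MISS (open row4); precharges=0
Acc 2: bank1 row3 -> MISS (open row3); precharges=1
Acc 3: bank0 row2 -> MISS (open row2); precharges=1
Acc 4: bank1 row0 -> MISS (open row0); precharges=2
Acc 5: bank0 row0 -> MISS (open row0); precharges=3
Acc 6: bank0 row2 -> MISS (open row2); precharges=4
Acc 7: bank1 row3 -> MISS (open row3); precharges=5
Acc 8: bank0 row3 -> MISS (open row3); precharges=6
Acc 9: bank1 row4 -> MISS (open row4); precharges=7
Acc 10: bank1 row3 -> MISS (open row3); precharges=8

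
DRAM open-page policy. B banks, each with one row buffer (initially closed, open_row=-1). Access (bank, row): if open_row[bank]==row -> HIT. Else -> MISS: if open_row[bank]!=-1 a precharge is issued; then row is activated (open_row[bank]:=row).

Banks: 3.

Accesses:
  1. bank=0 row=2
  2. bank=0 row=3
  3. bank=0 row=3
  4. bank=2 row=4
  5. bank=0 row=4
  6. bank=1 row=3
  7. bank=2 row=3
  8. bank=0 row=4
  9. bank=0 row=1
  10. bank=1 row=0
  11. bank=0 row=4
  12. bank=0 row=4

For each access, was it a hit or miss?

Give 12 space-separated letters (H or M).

Acc 1: bank0 row2 -> MISS (open row2); precharges=0
Acc 2: bank0 row3 -> MISS (open row3); precharges=1
Acc 3: bank0 row3 -> HIT
Acc 4: bank2 row4 -> MISS (open row4); precharges=1
Acc 5: bank0 row4 -> MISS (open row4); precharges=2
Acc 6: bank1 row3 -> MISS (open row3); precharges=2
Acc 7: bank2 row3 -> MISS (open row3); precharges=3
Acc 8: bank0 row4 -> HIT
Acc 9: bank0 row1 -> MISS (open row1); precharges=4
Acc 10: bank1 row0 -> MISS (open row0); precharges=5
Acc 11: bank0 row4 -> MISS (open row4); precharges=6
Acc 12: bank0 row4 -> HIT

Answer: M M H M M M M H M M M H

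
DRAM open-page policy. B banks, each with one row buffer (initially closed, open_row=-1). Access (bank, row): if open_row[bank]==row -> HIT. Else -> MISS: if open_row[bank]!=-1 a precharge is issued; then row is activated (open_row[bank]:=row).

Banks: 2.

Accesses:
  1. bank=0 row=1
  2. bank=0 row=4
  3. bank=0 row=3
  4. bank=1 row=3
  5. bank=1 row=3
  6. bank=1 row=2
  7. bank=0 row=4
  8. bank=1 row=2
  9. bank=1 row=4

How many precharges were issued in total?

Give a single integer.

Acc 1: bank0 row1 -> MISS (open row1); precharges=0
Acc 2: bank0 row4 -> MISS (open row4); precharges=1
Acc 3: bank0 row3 -> MISS (open row3); precharges=2
Acc 4: bank1 row3 -> MISS (open row3); precharges=2
Acc 5: bank1 row3 -> HIT
Acc 6: bank1 row2 -> MISS (open row2); precharges=3
Acc 7: bank0 row4 -> MISS (open row4); precharges=4
Acc 8: bank1 row2 -> HIT
Acc 9: bank1 row4 -> MISS (open row4); precharges=5

Answer: 5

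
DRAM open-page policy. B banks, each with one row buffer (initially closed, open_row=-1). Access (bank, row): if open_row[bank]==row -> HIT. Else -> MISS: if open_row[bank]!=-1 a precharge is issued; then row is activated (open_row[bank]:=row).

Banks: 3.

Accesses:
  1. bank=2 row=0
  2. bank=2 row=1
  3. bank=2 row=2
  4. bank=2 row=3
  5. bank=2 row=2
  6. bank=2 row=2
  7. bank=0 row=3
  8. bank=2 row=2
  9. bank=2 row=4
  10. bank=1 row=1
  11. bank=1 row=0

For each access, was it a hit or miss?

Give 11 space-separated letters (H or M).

Acc 1: bank2 row0 -> MISS (open row0); precharges=0
Acc 2: bank2 row1 -> MISS (open row1); precharges=1
Acc 3: bank2 row2 -> MISS (open row2); precharges=2
Acc 4: bank2 row3 -> MISS (open row3); precharges=3
Acc 5: bank2 row2 -> MISS (open row2); precharges=4
Acc 6: bank2 row2 -> HIT
Acc 7: bank0 row3 -> MISS (open row3); precharges=4
Acc 8: bank2 row2 -> HIT
Acc 9: bank2 row4 -> MISS (open row4); precharges=5
Acc 10: bank1 row1 -> MISS (open row1); precharges=5
Acc 11: bank1 row0 -> MISS (open row0); precharges=6

Answer: M M M M M H M H M M M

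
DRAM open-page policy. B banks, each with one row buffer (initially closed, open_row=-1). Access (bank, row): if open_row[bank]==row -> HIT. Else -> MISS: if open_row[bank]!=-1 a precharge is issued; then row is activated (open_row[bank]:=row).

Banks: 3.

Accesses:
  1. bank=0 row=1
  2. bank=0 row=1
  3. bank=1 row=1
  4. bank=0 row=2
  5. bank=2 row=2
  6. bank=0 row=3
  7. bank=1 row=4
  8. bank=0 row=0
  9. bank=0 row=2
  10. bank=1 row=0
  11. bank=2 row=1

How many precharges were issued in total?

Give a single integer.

Answer: 7

Derivation:
Acc 1: bank0 row1 -> MISS (open row1); precharges=0
Acc 2: bank0 row1 -> HIT
Acc 3: bank1 row1 -> MISS (open row1); precharges=0
Acc 4: bank0 row2 -> MISS (open row2); precharges=1
Acc 5: bank2 row2 -> MISS (open row2); precharges=1
Acc 6: bank0 row3 -> MISS (open row3); precharges=2
Acc 7: bank1 row4 -> MISS (open row4); precharges=3
Acc 8: bank0 row0 -> MISS (open row0); precharges=4
Acc 9: bank0 row2 -> MISS (open row2); precharges=5
Acc 10: bank1 row0 -> MISS (open row0); precharges=6
Acc 11: bank2 row1 -> MISS (open row1); precharges=7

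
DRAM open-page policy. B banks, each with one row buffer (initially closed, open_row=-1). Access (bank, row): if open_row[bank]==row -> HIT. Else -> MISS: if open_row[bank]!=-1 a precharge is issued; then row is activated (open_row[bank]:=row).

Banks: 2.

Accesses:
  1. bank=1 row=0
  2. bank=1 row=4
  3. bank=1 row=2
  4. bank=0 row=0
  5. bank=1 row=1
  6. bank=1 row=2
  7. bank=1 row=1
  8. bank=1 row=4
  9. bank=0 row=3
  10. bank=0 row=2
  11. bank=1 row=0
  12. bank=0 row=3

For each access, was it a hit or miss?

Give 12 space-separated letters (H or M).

Answer: M M M M M M M M M M M M

Derivation:
Acc 1: bank1 row0 -> MISS (open row0); precharges=0
Acc 2: bank1 row4 -> MISS (open row4); precharges=1
Acc 3: bank1 row2 -> MISS (open row2); precharges=2
Acc 4: bank0 row0 -> MISS (open row0); precharges=2
Acc 5: bank1 row1 -> MISS (open row1); precharges=3
Acc 6: bank1 row2 -> MISS (open row2); precharges=4
Acc 7: bank1 row1 -> MISS (open row1); precharges=5
Acc 8: bank1 row4 -> MISS (open row4); precharges=6
Acc 9: bank0 row3 -> MISS (open row3); precharges=7
Acc 10: bank0 row2 -> MISS (open row2); precharges=8
Acc 11: bank1 row0 -> MISS (open row0); precharges=9
Acc 12: bank0 row3 -> MISS (open row3); precharges=10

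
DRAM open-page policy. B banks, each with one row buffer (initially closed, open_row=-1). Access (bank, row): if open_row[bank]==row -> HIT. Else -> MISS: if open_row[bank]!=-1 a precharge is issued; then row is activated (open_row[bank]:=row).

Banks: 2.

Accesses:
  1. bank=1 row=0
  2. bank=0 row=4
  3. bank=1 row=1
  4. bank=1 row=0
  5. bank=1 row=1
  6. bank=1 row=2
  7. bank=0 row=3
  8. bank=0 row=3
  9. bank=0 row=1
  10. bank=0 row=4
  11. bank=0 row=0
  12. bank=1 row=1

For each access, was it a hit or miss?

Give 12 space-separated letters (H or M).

Answer: M M M M M M M H M M M M

Derivation:
Acc 1: bank1 row0 -> MISS (open row0); precharges=0
Acc 2: bank0 row4 -> MISS (open row4); precharges=0
Acc 3: bank1 row1 -> MISS (open row1); precharges=1
Acc 4: bank1 row0 -> MISS (open row0); precharges=2
Acc 5: bank1 row1 -> MISS (open row1); precharges=3
Acc 6: bank1 row2 -> MISS (open row2); precharges=4
Acc 7: bank0 row3 -> MISS (open row3); precharges=5
Acc 8: bank0 row3 -> HIT
Acc 9: bank0 row1 -> MISS (open row1); precharges=6
Acc 10: bank0 row4 -> MISS (open row4); precharges=7
Acc 11: bank0 row0 -> MISS (open row0); precharges=8
Acc 12: bank1 row1 -> MISS (open row1); precharges=9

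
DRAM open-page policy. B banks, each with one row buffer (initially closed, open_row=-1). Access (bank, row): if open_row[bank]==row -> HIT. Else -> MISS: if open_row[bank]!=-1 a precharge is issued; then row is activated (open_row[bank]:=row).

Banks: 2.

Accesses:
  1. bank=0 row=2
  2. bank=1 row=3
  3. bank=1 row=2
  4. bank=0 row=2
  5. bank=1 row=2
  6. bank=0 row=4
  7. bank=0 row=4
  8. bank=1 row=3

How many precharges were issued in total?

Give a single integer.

Answer: 3

Derivation:
Acc 1: bank0 row2 -> MISS (open row2); precharges=0
Acc 2: bank1 row3 -> MISS (open row3); precharges=0
Acc 3: bank1 row2 -> MISS (open row2); precharges=1
Acc 4: bank0 row2 -> HIT
Acc 5: bank1 row2 -> HIT
Acc 6: bank0 row4 -> MISS (open row4); precharges=2
Acc 7: bank0 row4 -> HIT
Acc 8: bank1 row3 -> MISS (open row3); precharges=3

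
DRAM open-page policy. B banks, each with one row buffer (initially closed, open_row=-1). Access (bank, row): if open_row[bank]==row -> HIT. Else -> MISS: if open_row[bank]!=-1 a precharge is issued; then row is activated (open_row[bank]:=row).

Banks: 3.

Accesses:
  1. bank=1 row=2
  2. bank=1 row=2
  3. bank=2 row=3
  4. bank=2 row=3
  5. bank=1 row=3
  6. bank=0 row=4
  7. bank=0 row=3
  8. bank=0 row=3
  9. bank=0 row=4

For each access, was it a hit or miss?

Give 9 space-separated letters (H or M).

Acc 1: bank1 row2 -> MISS (open row2); precharges=0
Acc 2: bank1 row2 -> HIT
Acc 3: bank2 row3 -> MISS (open row3); precharges=0
Acc 4: bank2 row3 -> HIT
Acc 5: bank1 row3 -> MISS (open row3); precharges=1
Acc 6: bank0 row4 -> MISS (open row4); precharges=1
Acc 7: bank0 row3 -> MISS (open row3); precharges=2
Acc 8: bank0 row3 -> HIT
Acc 9: bank0 row4 -> MISS (open row4); precharges=3

Answer: M H M H M M M H M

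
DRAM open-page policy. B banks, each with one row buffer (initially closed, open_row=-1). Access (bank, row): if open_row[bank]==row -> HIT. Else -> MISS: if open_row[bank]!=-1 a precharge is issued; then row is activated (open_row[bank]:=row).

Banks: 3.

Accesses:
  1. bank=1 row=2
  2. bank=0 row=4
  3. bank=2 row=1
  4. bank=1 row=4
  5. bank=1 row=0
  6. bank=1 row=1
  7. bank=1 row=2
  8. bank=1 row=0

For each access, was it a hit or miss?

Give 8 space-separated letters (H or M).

Acc 1: bank1 row2 -> MISS (open row2); precharges=0
Acc 2: bank0 row4 -> MISS (open row4); precharges=0
Acc 3: bank2 row1 -> MISS (open row1); precharges=0
Acc 4: bank1 row4 -> MISS (open row4); precharges=1
Acc 5: bank1 row0 -> MISS (open row0); precharges=2
Acc 6: bank1 row1 -> MISS (open row1); precharges=3
Acc 7: bank1 row2 -> MISS (open row2); precharges=4
Acc 8: bank1 row0 -> MISS (open row0); precharges=5

Answer: M M M M M M M M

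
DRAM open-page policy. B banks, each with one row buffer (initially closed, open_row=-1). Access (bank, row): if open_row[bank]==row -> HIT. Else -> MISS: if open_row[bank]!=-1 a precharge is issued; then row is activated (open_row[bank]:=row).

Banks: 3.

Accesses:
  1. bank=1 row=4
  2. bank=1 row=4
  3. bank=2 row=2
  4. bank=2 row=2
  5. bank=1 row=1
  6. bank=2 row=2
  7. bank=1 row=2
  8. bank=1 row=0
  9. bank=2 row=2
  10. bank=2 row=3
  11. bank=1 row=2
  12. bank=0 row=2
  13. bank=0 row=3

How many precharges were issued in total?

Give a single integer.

Answer: 6

Derivation:
Acc 1: bank1 row4 -> MISS (open row4); precharges=0
Acc 2: bank1 row4 -> HIT
Acc 3: bank2 row2 -> MISS (open row2); precharges=0
Acc 4: bank2 row2 -> HIT
Acc 5: bank1 row1 -> MISS (open row1); precharges=1
Acc 6: bank2 row2 -> HIT
Acc 7: bank1 row2 -> MISS (open row2); precharges=2
Acc 8: bank1 row0 -> MISS (open row0); precharges=3
Acc 9: bank2 row2 -> HIT
Acc 10: bank2 row3 -> MISS (open row3); precharges=4
Acc 11: bank1 row2 -> MISS (open row2); precharges=5
Acc 12: bank0 row2 -> MISS (open row2); precharges=5
Acc 13: bank0 row3 -> MISS (open row3); precharges=6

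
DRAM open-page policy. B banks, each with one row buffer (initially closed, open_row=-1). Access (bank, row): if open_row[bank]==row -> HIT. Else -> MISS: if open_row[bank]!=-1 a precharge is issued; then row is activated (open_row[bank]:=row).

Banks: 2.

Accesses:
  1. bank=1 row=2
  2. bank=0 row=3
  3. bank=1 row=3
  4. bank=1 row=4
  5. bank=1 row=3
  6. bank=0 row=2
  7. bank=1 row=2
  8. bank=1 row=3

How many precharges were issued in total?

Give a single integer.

Acc 1: bank1 row2 -> MISS (open row2); precharges=0
Acc 2: bank0 row3 -> MISS (open row3); precharges=0
Acc 3: bank1 row3 -> MISS (open row3); precharges=1
Acc 4: bank1 row4 -> MISS (open row4); precharges=2
Acc 5: bank1 row3 -> MISS (open row3); precharges=3
Acc 6: bank0 row2 -> MISS (open row2); precharges=4
Acc 7: bank1 row2 -> MISS (open row2); precharges=5
Acc 8: bank1 row3 -> MISS (open row3); precharges=6

Answer: 6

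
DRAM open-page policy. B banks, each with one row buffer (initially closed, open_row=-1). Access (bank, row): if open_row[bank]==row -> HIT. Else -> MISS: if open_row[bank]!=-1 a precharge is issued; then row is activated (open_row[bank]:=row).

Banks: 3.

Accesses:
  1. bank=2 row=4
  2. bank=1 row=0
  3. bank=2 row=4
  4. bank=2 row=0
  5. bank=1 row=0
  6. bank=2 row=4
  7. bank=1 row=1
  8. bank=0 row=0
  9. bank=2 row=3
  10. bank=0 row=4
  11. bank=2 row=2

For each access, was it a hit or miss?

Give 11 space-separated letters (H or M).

Answer: M M H M H M M M M M M

Derivation:
Acc 1: bank2 row4 -> MISS (open row4); precharges=0
Acc 2: bank1 row0 -> MISS (open row0); precharges=0
Acc 3: bank2 row4 -> HIT
Acc 4: bank2 row0 -> MISS (open row0); precharges=1
Acc 5: bank1 row0 -> HIT
Acc 6: bank2 row4 -> MISS (open row4); precharges=2
Acc 7: bank1 row1 -> MISS (open row1); precharges=3
Acc 8: bank0 row0 -> MISS (open row0); precharges=3
Acc 9: bank2 row3 -> MISS (open row3); precharges=4
Acc 10: bank0 row4 -> MISS (open row4); precharges=5
Acc 11: bank2 row2 -> MISS (open row2); precharges=6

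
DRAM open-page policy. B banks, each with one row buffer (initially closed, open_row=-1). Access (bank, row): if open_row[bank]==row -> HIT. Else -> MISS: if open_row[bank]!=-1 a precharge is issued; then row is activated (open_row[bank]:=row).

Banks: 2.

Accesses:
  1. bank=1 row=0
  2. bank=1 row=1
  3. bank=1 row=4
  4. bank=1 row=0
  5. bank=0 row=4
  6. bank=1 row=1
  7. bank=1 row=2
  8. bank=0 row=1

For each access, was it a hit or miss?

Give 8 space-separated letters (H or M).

Answer: M M M M M M M M

Derivation:
Acc 1: bank1 row0 -> MISS (open row0); precharges=0
Acc 2: bank1 row1 -> MISS (open row1); precharges=1
Acc 3: bank1 row4 -> MISS (open row4); precharges=2
Acc 4: bank1 row0 -> MISS (open row0); precharges=3
Acc 5: bank0 row4 -> MISS (open row4); precharges=3
Acc 6: bank1 row1 -> MISS (open row1); precharges=4
Acc 7: bank1 row2 -> MISS (open row2); precharges=5
Acc 8: bank0 row1 -> MISS (open row1); precharges=6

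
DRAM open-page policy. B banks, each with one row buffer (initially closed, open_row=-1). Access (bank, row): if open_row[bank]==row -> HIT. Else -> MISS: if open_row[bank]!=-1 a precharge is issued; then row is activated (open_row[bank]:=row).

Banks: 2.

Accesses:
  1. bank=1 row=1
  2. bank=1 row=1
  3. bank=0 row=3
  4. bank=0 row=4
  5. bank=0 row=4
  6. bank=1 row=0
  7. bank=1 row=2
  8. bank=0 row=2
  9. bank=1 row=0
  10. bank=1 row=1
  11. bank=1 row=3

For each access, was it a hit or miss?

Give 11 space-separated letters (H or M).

Acc 1: bank1 row1 -> MISS (open row1); precharges=0
Acc 2: bank1 row1 -> HIT
Acc 3: bank0 row3 -> MISS (open row3); precharges=0
Acc 4: bank0 row4 -> MISS (open row4); precharges=1
Acc 5: bank0 row4 -> HIT
Acc 6: bank1 row0 -> MISS (open row0); precharges=2
Acc 7: bank1 row2 -> MISS (open row2); precharges=3
Acc 8: bank0 row2 -> MISS (open row2); precharges=4
Acc 9: bank1 row0 -> MISS (open row0); precharges=5
Acc 10: bank1 row1 -> MISS (open row1); precharges=6
Acc 11: bank1 row3 -> MISS (open row3); precharges=7

Answer: M H M M H M M M M M M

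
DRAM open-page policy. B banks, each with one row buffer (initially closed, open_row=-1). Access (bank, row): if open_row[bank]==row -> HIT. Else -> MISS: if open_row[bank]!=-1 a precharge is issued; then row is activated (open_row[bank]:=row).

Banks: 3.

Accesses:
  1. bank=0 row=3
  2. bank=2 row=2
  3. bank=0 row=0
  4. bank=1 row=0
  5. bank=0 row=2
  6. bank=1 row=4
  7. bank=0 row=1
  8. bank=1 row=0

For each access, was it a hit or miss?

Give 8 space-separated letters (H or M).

Acc 1: bank0 row3 -> MISS (open row3); precharges=0
Acc 2: bank2 row2 -> MISS (open row2); precharges=0
Acc 3: bank0 row0 -> MISS (open row0); precharges=1
Acc 4: bank1 row0 -> MISS (open row0); precharges=1
Acc 5: bank0 row2 -> MISS (open row2); precharges=2
Acc 6: bank1 row4 -> MISS (open row4); precharges=3
Acc 7: bank0 row1 -> MISS (open row1); precharges=4
Acc 8: bank1 row0 -> MISS (open row0); precharges=5

Answer: M M M M M M M M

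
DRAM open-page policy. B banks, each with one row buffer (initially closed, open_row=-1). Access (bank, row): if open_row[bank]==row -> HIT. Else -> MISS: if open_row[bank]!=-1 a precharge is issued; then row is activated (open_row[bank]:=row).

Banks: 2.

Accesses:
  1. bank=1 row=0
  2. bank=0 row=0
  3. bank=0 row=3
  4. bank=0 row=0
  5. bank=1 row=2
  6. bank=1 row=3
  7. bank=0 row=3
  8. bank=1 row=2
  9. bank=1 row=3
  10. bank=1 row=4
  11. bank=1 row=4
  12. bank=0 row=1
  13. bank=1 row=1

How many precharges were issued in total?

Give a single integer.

Acc 1: bank1 row0 -> MISS (open row0); precharges=0
Acc 2: bank0 row0 -> MISS (open row0); precharges=0
Acc 3: bank0 row3 -> MISS (open row3); precharges=1
Acc 4: bank0 row0 -> MISS (open row0); precharges=2
Acc 5: bank1 row2 -> MISS (open row2); precharges=3
Acc 6: bank1 row3 -> MISS (open row3); precharges=4
Acc 7: bank0 row3 -> MISS (open row3); precharges=5
Acc 8: bank1 row2 -> MISS (open row2); precharges=6
Acc 9: bank1 row3 -> MISS (open row3); precharges=7
Acc 10: bank1 row4 -> MISS (open row4); precharges=8
Acc 11: bank1 row4 -> HIT
Acc 12: bank0 row1 -> MISS (open row1); precharges=9
Acc 13: bank1 row1 -> MISS (open row1); precharges=10

Answer: 10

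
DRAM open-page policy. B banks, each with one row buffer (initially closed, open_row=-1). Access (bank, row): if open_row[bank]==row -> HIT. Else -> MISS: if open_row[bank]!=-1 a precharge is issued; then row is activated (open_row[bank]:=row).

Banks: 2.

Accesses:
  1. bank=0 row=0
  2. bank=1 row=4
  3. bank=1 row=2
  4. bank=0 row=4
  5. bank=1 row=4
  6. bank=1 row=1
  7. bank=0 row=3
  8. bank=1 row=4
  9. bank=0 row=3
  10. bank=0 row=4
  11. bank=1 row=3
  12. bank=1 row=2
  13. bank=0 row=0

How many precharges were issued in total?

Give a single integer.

Acc 1: bank0 row0 -> MISS (open row0); precharges=0
Acc 2: bank1 row4 -> MISS (open row4); precharges=0
Acc 3: bank1 row2 -> MISS (open row2); precharges=1
Acc 4: bank0 row4 -> MISS (open row4); precharges=2
Acc 5: bank1 row4 -> MISS (open row4); precharges=3
Acc 6: bank1 row1 -> MISS (open row1); precharges=4
Acc 7: bank0 row3 -> MISS (open row3); precharges=5
Acc 8: bank1 row4 -> MISS (open row4); precharges=6
Acc 9: bank0 row3 -> HIT
Acc 10: bank0 row4 -> MISS (open row4); precharges=7
Acc 11: bank1 row3 -> MISS (open row3); precharges=8
Acc 12: bank1 row2 -> MISS (open row2); precharges=9
Acc 13: bank0 row0 -> MISS (open row0); precharges=10

Answer: 10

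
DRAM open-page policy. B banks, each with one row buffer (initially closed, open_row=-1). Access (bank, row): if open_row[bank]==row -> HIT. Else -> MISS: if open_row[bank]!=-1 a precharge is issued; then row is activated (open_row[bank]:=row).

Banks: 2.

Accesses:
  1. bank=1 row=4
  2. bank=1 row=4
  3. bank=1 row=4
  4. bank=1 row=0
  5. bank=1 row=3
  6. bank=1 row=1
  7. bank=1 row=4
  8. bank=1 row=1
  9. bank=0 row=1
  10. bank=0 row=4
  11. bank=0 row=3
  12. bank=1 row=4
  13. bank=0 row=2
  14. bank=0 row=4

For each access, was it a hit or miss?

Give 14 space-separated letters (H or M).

Answer: M H H M M M M M M M M M M M

Derivation:
Acc 1: bank1 row4 -> MISS (open row4); precharges=0
Acc 2: bank1 row4 -> HIT
Acc 3: bank1 row4 -> HIT
Acc 4: bank1 row0 -> MISS (open row0); precharges=1
Acc 5: bank1 row3 -> MISS (open row3); precharges=2
Acc 6: bank1 row1 -> MISS (open row1); precharges=3
Acc 7: bank1 row4 -> MISS (open row4); precharges=4
Acc 8: bank1 row1 -> MISS (open row1); precharges=5
Acc 9: bank0 row1 -> MISS (open row1); precharges=5
Acc 10: bank0 row4 -> MISS (open row4); precharges=6
Acc 11: bank0 row3 -> MISS (open row3); precharges=7
Acc 12: bank1 row4 -> MISS (open row4); precharges=8
Acc 13: bank0 row2 -> MISS (open row2); precharges=9
Acc 14: bank0 row4 -> MISS (open row4); precharges=10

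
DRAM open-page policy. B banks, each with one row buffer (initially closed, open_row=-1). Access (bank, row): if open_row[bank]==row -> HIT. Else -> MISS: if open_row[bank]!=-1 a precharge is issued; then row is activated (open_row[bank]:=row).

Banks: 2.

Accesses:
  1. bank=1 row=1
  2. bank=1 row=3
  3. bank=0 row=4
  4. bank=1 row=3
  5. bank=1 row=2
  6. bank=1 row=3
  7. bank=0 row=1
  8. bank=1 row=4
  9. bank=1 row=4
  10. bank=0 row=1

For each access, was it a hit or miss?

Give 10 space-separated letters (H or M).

Answer: M M M H M M M M H H

Derivation:
Acc 1: bank1 row1 -> MISS (open row1); precharges=0
Acc 2: bank1 row3 -> MISS (open row3); precharges=1
Acc 3: bank0 row4 -> MISS (open row4); precharges=1
Acc 4: bank1 row3 -> HIT
Acc 5: bank1 row2 -> MISS (open row2); precharges=2
Acc 6: bank1 row3 -> MISS (open row3); precharges=3
Acc 7: bank0 row1 -> MISS (open row1); precharges=4
Acc 8: bank1 row4 -> MISS (open row4); precharges=5
Acc 9: bank1 row4 -> HIT
Acc 10: bank0 row1 -> HIT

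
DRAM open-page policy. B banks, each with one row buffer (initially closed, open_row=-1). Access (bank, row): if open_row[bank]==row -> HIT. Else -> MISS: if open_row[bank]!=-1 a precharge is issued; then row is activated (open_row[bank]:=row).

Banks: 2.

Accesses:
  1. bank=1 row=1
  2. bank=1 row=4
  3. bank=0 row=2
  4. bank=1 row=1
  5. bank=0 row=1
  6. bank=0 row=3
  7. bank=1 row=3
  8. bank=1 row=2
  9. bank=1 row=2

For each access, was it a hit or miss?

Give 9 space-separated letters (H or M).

Answer: M M M M M M M M H

Derivation:
Acc 1: bank1 row1 -> MISS (open row1); precharges=0
Acc 2: bank1 row4 -> MISS (open row4); precharges=1
Acc 3: bank0 row2 -> MISS (open row2); precharges=1
Acc 4: bank1 row1 -> MISS (open row1); precharges=2
Acc 5: bank0 row1 -> MISS (open row1); precharges=3
Acc 6: bank0 row3 -> MISS (open row3); precharges=4
Acc 7: bank1 row3 -> MISS (open row3); precharges=5
Acc 8: bank1 row2 -> MISS (open row2); precharges=6
Acc 9: bank1 row2 -> HIT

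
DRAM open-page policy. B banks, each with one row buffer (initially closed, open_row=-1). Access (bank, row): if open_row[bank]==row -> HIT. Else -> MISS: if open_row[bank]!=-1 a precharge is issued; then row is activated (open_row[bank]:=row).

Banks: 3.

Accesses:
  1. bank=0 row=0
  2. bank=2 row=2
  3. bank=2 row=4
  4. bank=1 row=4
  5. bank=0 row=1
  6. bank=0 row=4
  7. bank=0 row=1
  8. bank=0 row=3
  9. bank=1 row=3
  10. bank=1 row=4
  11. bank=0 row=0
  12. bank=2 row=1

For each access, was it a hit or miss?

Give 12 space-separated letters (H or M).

Acc 1: bank0 row0 -> MISS (open row0); precharges=0
Acc 2: bank2 row2 -> MISS (open row2); precharges=0
Acc 3: bank2 row4 -> MISS (open row4); precharges=1
Acc 4: bank1 row4 -> MISS (open row4); precharges=1
Acc 5: bank0 row1 -> MISS (open row1); precharges=2
Acc 6: bank0 row4 -> MISS (open row4); precharges=3
Acc 7: bank0 row1 -> MISS (open row1); precharges=4
Acc 8: bank0 row3 -> MISS (open row3); precharges=5
Acc 9: bank1 row3 -> MISS (open row3); precharges=6
Acc 10: bank1 row4 -> MISS (open row4); precharges=7
Acc 11: bank0 row0 -> MISS (open row0); precharges=8
Acc 12: bank2 row1 -> MISS (open row1); precharges=9

Answer: M M M M M M M M M M M M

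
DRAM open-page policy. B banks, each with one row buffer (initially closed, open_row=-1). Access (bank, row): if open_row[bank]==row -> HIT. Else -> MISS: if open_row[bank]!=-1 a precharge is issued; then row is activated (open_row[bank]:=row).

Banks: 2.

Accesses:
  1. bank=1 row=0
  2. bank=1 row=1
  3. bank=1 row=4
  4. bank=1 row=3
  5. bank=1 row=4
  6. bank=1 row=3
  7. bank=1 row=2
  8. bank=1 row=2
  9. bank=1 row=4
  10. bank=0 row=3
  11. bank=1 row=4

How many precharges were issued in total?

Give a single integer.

Answer: 7

Derivation:
Acc 1: bank1 row0 -> MISS (open row0); precharges=0
Acc 2: bank1 row1 -> MISS (open row1); precharges=1
Acc 3: bank1 row4 -> MISS (open row4); precharges=2
Acc 4: bank1 row3 -> MISS (open row3); precharges=3
Acc 5: bank1 row4 -> MISS (open row4); precharges=4
Acc 6: bank1 row3 -> MISS (open row3); precharges=5
Acc 7: bank1 row2 -> MISS (open row2); precharges=6
Acc 8: bank1 row2 -> HIT
Acc 9: bank1 row4 -> MISS (open row4); precharges=7
Acc 10: bank0 row3 -> MISS (open row3); precharges=7
Acc 11: bank1 row4 -> HIT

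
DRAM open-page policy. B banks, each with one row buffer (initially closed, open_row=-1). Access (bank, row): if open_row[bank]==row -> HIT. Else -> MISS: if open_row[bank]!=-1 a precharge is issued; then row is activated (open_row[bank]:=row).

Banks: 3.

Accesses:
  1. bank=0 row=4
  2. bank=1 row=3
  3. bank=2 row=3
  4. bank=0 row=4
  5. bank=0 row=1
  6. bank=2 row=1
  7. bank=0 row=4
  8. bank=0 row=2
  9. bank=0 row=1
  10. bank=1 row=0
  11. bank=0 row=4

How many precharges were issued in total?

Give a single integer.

Acc 1: bank0 row4 -> MISS (open row4); precharges=0
Acc 2: bank1 row3 -> MISS (open row3); precharges=0
Acc 3: bank2 row3 -> MISS (open row3); precharges=0
Acc 4: bank0 row4 -> HIT
Acc 5: bank0 row1 -> MISS (open row1); precharges=1
Acc 6: bank2 row1 -> MISS (open row1); precharges=2
Acc 7: bank0 row4 -> MISS (open row4); precharges=3
Acc 8: bank0 row2 -> MISS (open row2); precharges=4
Acc 9: bank0 row1 -> MISS (open row1); precharges=5
Acc 10: bank1 row0 -> MISS (open row0); precharges=6
Acc 11: bank0 row4 -> MISS (open row4); precharges=7

Answer: 7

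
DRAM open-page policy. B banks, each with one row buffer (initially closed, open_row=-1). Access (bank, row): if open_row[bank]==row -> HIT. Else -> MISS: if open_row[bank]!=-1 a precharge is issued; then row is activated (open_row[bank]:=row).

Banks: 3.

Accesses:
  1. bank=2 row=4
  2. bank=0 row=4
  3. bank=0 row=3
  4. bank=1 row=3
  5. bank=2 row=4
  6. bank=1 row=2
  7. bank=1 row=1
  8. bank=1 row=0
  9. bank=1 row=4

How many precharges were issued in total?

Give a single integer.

Acc 1: bank2 row4 -> MISS (open row4); precharges=0
Acc 2: bank0 row4 -> MISS (open row4); precharges=0
Acc 3: bank0 row3 -> MISS (open row3); precharges=1
Acc 4: bank1 row3 -> MISS (open row3); precharges=1
Acc 5: bank2 row4 -> HIT
Acc 6: bank1 row2 -> MISS (open row2); precharges=2
Acc 7: bank1 row1 -> MISS (open row1); precharges=3
Acc 8: bank1 row0 -> MISS (open row0); precharges=4
Acc 9: bank1 row4 -> MISS (open row4); precharges=5

Answer: 5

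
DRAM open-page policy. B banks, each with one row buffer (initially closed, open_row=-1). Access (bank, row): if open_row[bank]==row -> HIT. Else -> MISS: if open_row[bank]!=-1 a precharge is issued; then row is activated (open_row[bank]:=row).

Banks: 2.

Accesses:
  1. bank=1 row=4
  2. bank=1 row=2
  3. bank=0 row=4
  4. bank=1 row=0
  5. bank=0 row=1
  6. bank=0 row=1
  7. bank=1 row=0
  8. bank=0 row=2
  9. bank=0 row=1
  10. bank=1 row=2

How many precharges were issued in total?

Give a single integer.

Acc 1: bank1 row4 -> MISS (open row4); precharges=0
Acc 2: bank1 row2 -> MISS (open row2); precharges=1
Acc 3: bank0 row4 -> MISS (open row4); precharges=1
Acc 4: bank1 row0 -> MISS (open row0); precharges=2
Acc 5: bank0 row1 -> MISS (open row1); precharges=3
Acc 6: bank0 row1 -> HIT
Acc 7: bank1 row0 -> HIT
Acc 8: bank0 row2 -> MISS (open row2); precharges=4
Acc 9: bank0 row1 -> MISS (open row1); precharges=5
Acc 10: bank1 row2 -> MISS (open row2); precharges=6

Answer: 6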